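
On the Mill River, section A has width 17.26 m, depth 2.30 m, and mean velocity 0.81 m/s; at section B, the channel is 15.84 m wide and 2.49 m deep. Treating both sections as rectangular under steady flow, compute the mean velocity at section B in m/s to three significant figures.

0.815 m/s

Q = A₁V₁ = (17.26×2.30) × 0.81 = 32.16 m³/s
A₂ = 15.84 × 2.49 = 39.44 m²
V₂ = Q/A₂ = 32.16/39.44 = 0.8153 m/s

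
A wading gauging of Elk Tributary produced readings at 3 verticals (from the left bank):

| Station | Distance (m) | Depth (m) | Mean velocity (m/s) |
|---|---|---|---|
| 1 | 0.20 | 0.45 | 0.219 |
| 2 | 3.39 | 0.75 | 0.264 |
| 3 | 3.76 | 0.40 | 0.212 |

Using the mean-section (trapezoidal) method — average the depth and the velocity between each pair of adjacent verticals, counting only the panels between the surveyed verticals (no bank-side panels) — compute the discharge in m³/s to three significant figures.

0.513 m³/s

Panel 1-2: Δb = 3.19 m, d̄ = (0.45+0.75)/2 = 0.6, v̄ = (0.219+0.264)/2 = 0.2415 → q = 3.19×0.6×0.2415 = 0.4622 m³/s
Panel 2-3: Δb = 0.37 m, d̄ = (0.75+0.40)/2 = 0.575, v̄ = (0.264+0.212)/2 = 0.238 → q = 0.37×0.575×0.238 = 0.05063 m³/s
Q = Σ q = 0.5129 m³/s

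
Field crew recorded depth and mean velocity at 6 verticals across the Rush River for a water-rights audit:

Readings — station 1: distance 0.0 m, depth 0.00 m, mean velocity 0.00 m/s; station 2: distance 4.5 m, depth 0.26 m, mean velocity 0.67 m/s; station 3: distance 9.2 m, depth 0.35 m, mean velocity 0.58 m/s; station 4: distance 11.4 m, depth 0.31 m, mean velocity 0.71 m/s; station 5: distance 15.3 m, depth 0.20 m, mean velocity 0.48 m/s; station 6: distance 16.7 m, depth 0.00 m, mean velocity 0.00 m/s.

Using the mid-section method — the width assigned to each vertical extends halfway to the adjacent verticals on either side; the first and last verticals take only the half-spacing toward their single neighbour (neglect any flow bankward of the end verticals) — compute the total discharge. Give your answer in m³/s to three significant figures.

w_2 = (9.2 − 0.0)/2 = 4.6 m; q_2 = 0.67 × 0.26 × 4.6 = 0.8013 m³/s
w_3 = (11.4 − 4.5)/2 = 3.45 m; q_3 = 0.58 × 0.35 × 3.45 = 0.7004 m³/s
w_4 = (15.3 − 9.2)/2 = 3.05 m; q_4 = 0.71 × 0.31 × 3.05 = 0.6713 m³/s
w_5 = (16.7 − 11.4)/2 = 2.65 m; q_5 = 0.48 × 0.20 × 2.65 = 0.2544 m³/s
Stations 1, 6 contribute zero (depth or velocity is 0).
Q = Σ qᵢ = 2.427 m³/s

2.43 m³/s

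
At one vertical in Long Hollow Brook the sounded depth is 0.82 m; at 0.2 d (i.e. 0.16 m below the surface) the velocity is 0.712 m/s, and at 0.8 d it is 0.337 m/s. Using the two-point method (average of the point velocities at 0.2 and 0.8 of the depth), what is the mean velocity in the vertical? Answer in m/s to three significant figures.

v̄ = (0.712 + 0.337) / 2 = 0.5245 m/s

0.525 m/s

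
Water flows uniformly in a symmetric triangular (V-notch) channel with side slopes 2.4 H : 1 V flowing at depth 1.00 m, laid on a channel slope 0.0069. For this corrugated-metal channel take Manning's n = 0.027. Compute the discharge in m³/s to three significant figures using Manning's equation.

4.41 m³/s

A = z·y² = 2.4×1.00² = 2.400 m²
P = 2y√(1+z²) = 2×1.00×√(1+2.4²) = 5.200 m
R = A/P = 2.400/5.200 = 0.4615 m
Q = (1/n)·A·R^(2/3)·S^(1/2) = (1/0.027) × 2.400 × 0.4615^(2/3) × 0.0069^(1/2) = 4.410 m³/s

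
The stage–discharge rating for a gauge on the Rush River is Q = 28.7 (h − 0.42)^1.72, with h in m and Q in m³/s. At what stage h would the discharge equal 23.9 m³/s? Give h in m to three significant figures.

1.32 m

h − h₀ = (Q/C)^(1/b) = (23.9/28.7)^(1/1.72) = 0.8991 m
h = 0.42 + 0.8991 = 1.319 m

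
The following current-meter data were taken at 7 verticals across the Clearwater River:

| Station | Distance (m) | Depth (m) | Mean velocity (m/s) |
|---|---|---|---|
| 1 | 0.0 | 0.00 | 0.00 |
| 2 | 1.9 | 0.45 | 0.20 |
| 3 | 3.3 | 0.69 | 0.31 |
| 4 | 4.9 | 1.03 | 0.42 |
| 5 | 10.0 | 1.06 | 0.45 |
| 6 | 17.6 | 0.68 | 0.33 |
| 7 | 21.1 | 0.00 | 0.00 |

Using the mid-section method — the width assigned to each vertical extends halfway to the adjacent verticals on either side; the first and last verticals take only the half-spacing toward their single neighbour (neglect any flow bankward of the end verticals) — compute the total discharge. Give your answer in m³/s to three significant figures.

6.19 m³/s

w_2 = (3.3 − 0.0)/2 = 1.65 m; q_2 = 0.20 × 0.45 × 1.65 = 0.1485 m³/s
w_3 = (4.9 − 1.9)/2 = 1.5 m; q_3 = 0.31 × 0.69 × 1.5 = 0.3209 m³/s
w_4 = (10.0 − 3.3)/2 = 3.35 m; q_4 = 0.42 × 1.03 × 3.35 = 1.449 m³/s
w_5 = (17.6 − 4.9)/2 = 6.35 m; q_5 = 0.45 × 1.06 × 6.35 = 3.029 m³/s
w_6 = (21.1 − 10.0)/2 = 5.55 m; q_6 = 0.33 × 0.68 × 5.55 = 1.245 m³/s
Stations 1, 7 contribute zero (depth or velocity is 0).
Q = Σ qᵢ = 6.193 m³/s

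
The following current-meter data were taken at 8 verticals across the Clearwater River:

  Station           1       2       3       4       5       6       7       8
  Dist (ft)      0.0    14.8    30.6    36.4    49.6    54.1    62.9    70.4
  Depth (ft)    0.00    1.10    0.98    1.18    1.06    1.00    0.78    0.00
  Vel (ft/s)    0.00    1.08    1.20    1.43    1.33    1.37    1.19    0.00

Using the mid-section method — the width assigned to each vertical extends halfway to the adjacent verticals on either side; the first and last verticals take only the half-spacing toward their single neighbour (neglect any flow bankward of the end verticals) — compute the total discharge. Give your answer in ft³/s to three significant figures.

w_2 = (30.6 − 0.0)/2 = 15.3 ft; q_2 = 1.08 × 1.10 × 15.3 = 18.18 ft³/s
w_3 = (36.4 − 14.8)/2 = 10.8 ft; q_3 = 1.20 × 0.98 × 10.8 = 12.70 ft³/s
w_4 = (49.6 − 30.6)/2 = 9.5 ft; q_4 = 1.43 × 1.18 × 9.5 = 16.03 ft³/s
w_5 = (54.1 − 36.4)/2 = 8.85 ft; q_5 = 1.33 × 1.06 × 8.85 = 12.48 ft³/s
w_6 = (62.9 − 49.6)/2 = 6.65 ft; q_6 = 1.37 × 1.00 × 6.65 = 9.111 ft³/s
w_7 = (70.4 − 54.1)/2 = 8.15 ft; q_7 = 1.19 × 0.78 × 8.15 = 7.565 ft³/s
Stations 1, 8 contribute zero (depth or velocity is 0).
Q = Σ qᵢ = 76.06 ft³/s

76.1 ft³/s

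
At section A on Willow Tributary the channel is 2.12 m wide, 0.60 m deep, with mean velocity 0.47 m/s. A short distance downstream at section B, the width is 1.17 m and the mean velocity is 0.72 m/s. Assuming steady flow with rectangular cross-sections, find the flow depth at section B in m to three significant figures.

0.710 m

Q = A₁V₁ = (2.12×0.60) × 0.47 = 0.5978 m³/s
d₂ = Q/(b₂ V₂) = 0.5978/(1.17×0.72) = 0.7097 m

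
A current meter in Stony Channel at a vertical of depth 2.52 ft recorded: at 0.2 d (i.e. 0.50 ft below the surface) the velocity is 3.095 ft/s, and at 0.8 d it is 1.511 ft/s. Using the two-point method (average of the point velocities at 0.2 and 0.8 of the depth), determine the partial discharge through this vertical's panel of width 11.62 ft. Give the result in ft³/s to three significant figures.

67.4 ft³/s

v̄ = (3.095 + 1.511) / 2 = 2.303 ft/s
q = v̄ × d × w = 2.303 × 2.52 × 11.62 = 67.44 ft³/s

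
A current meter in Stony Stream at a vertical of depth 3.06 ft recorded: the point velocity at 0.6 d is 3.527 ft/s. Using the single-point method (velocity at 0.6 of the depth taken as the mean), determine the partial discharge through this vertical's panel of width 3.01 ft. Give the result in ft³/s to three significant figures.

v̄ = v₀.₆ = 3.527 ft/s
q = v̄ × d × w = 3.527 × 3.06 × 3.01 = 32.49 ft³/s

32.5 ft³/s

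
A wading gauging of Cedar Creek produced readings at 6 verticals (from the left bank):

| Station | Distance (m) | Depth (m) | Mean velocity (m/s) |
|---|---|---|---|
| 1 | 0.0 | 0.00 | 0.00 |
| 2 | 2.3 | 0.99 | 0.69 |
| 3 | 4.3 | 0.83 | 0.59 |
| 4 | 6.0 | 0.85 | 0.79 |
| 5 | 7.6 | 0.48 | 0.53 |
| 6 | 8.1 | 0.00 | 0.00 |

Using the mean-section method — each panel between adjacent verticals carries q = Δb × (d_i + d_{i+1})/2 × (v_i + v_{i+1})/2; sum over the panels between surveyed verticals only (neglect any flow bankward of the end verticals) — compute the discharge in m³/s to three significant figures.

Panel 1-2: Δb = 2.3 m, d̄ = (0.00+0.99)/2 = 0.495, v̄ = (0.00+0.69)/2 = 0.345 → q = 2.3×0.495×0.345 = 0.3928 m³/s
Panel 2-3: Δb = 2 m, d̄ = (0.99+0.83)/2 = 0.91, v̄ = (0.69+0.59)/2 = 0.64 → q = 2×0.91×0.64 = 1.165 m³/s
Panel 3-4: Δb = 1.7 m, d̄ = (0.83+0.85)/2 = 0.84, v̄ = (0.59+0.79)/2 = 0.69 → q = 1.7×0.84×0.69 = 0.9853 m³/s
Panel 4-5: Δb = 1.6 m, d̄ = (0.85+0.48)/2 = 0.665, v̄ = (0.79+0.53)/2 = 0.66 → q = 1.6×0.665×0.66 = 0.7022 m³/s
Panel 5-6: Δb = 0.5 m, d̄ = (0.48+0.00)/2 = 0.24, v̄ = (0.53+0.00)/2 = 0.265 → q = 0.5×0.24×0.265 = 0.03180 m³/s
Q = Σ q = 3.277 m³/s

3.28 m³/s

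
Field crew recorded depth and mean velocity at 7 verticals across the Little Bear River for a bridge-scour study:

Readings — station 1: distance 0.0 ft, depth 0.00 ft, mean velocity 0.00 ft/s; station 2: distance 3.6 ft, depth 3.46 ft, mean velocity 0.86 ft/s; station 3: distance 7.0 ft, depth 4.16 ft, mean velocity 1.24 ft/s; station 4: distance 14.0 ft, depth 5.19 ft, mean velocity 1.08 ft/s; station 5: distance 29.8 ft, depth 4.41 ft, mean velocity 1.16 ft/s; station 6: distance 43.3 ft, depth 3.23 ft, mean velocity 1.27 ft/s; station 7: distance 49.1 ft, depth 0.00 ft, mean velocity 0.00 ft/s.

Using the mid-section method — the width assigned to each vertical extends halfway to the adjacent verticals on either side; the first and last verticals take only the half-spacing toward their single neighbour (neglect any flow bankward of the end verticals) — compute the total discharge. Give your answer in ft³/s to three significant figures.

w_2 = (7.0 − 0.0)/2 = 3.5 ft; q_2 = 0.86 × 3.46 × 3.5 = 10.41 ft³/s
w_3 = (14.0 − 3.6)/2 = 5.2 ft; q_3 = 1.24 × 4.16 × 5.2 = 26.82 ft³/s
w_4 = (29.8 − 7.0)/2 = 11.4 ft; q_4 = 1.08 × 5.19 × 11.4 = 63.90 ft³/s
w_5 = (43.3 − 14.0)/2 = 14.65 ft; q_5 = 1.16 × 4.41 × 14.65 = 74.94 ft³/s
w_6 = (49.1 − 29.8)/2 = 9.65 ft; q_6 = 1.27 × 3.23 × 9.65 = 39.59 ft³/s
Stations 1, 7 contribute zero (depth or velocity is 0).
Q = Σ qᵢ = 215.7 ft³/s

216 ft³/s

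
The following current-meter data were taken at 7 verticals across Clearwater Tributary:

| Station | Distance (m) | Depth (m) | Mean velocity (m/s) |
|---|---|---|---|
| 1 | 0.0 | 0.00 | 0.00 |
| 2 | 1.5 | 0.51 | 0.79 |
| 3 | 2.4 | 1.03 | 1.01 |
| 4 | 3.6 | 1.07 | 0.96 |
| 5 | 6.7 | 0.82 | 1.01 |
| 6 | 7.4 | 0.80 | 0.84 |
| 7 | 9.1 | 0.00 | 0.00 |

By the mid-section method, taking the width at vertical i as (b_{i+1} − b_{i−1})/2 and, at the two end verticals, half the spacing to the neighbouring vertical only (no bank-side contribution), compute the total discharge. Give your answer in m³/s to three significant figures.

6.16 m³/s

w_2 = (2.4 − 0.0)/2 = 1.2 m; q_2 = 0.79 × 0.51 × 1.2 = 0.4835 m³/s
w_3 = (3.6 − 1.5)/2 = 1.05 m; q_3 = 1.01 × 1.03 × 1.05 = 1.092 m³/s
w_4 = (6.7 − 2.4)/2 = 2.15 m; q_4 = 0.96 × 1.07 × 2.15 = 2.208 m³/s
w_5 = (7.4 − 3.6)/2 = 1.9 m; q_5 = 1.01 × 0.82 × 1.9 = 1.574 m³/s
w_6 = (9.1 − 6.7)/2 = 1.2 m; q_6 = 0.84 × 0.80 × 1.2 = 0.8064 m³/s
Stations 1, 7 contribute zero (depth or velocity is 0).
Q = Σ qᵢ = 6.164 m³/s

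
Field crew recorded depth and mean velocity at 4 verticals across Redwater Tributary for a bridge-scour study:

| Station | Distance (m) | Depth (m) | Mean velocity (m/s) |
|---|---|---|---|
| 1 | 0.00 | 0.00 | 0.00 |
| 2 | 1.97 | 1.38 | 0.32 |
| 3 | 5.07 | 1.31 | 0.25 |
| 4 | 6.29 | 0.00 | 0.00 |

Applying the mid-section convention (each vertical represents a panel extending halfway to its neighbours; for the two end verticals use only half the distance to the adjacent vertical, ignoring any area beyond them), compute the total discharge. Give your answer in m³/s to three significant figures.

1.83 m³/s

w_2 = (5.07 − 0.00)/2 = 2.535 m; q_2 = 0.32 × 1.38 × 2.535 = 1.119 m³/s
w_3 = (6.29 − 1.97)/2 = 2.16 m; q_3 = 0.25 × 1.31 × 2.16 = 0.7074 m³/s
Stations 1, 4 contribute zero (depth or velocity is 0).
Q = Σ qᵢ = 1.827 m³/s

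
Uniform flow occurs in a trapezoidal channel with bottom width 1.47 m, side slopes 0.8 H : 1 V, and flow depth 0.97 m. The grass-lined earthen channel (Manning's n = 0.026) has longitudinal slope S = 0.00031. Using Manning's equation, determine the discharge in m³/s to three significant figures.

A = (b + z·y)·y = (1.47 + 0.8×0.97)×0.97 = 2.179 m²
P = b + 2y√(1+z²) = 1.47 + 2×0.97×√(1+0.8²) = 3.954 m
R = A/P = 2.179/3.954 = 0.5509 m
Q = (1/n)·A·R^(2/3)·S^(1/2) = (1/0.026) × 2.179 × 0.5509^(2/3) × 0.00031^(1/2) = 0.9915 m³/s

0.991 m³/s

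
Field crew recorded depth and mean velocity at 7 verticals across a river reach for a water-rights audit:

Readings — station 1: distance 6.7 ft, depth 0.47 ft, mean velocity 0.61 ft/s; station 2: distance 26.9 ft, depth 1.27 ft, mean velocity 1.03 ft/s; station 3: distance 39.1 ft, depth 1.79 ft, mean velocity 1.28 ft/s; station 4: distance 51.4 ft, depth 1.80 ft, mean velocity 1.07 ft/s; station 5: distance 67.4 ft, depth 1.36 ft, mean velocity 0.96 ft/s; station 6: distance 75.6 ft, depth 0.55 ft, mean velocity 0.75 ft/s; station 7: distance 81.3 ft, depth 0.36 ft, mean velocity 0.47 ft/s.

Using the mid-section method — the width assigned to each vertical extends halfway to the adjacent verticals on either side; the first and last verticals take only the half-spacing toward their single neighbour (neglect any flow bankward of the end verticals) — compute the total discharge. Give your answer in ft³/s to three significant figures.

98.6 ft³/s

w_1 = (26.9 − 6.7)/2 = 10.1 ft; q_1 = 0.61 × 0.47 × 10.1 = 2.896 ft³/s
w_2 = (39.1 − 6.7)/2 = 16.2 ft; q_2 = 1.03 × 1.27 × 16.2 = 21.19 ft³/s
w_3 = (51.4 − 26.9)/2 = 12.25 ft; q_3 = 1.28 × 1.79 × 12.25 = 28.07 ft³/s
w_4 = (67.4 − 39.1)/2 = 14.15 ft; q_4 = 1.07 × 1.80 × 14.15 = 27.25 ft³/s
w_5 = (75.6 − 51.4)/2 = 12.1 ft; q_5 = 0.96 × 1.36 × 12.1 = 15.80 ft³/s
w_6 = (81.3 − 67.4)/2 = 6.95 ft; q_6 = 0.75 × 0.55 × 6.95 = 2.867 ft³/s
w_7 = (81.3 − 75.6)/2 = 2.85 ft; q_7 = 0.47 × 0.36 × 2.85 = 0.4822 ft³/s
Q = Σ qᵢ = 98.55 ft³/s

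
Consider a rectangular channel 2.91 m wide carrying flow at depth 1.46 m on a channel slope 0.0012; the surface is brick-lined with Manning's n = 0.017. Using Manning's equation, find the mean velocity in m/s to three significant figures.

1.65 m/s

A = b·y = 2.91 × 1.46 = 4.249 m²
P = b + 2y = 2.91 + 2×1.46 = 5.830 m
R = A/P = 4.249/5.830 = 0.7287 m
Q = (1/n)·A·R^(2/3)·S^(1/2) = (1/0.017) × 4.249 × 0.7287^(2/3) × 0.0012^(1/2) = 7.011 m³/s
V = Q/A = 7.011/4.249 = 1.650 m/s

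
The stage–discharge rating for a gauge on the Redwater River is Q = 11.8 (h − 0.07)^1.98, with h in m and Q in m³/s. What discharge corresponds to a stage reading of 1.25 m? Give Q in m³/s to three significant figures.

Q = 11.8 × (1.25 − 0.07)^1.98 = 11.8 × 1.18^1.98 = 16.38 m³/s

16.4 m³/s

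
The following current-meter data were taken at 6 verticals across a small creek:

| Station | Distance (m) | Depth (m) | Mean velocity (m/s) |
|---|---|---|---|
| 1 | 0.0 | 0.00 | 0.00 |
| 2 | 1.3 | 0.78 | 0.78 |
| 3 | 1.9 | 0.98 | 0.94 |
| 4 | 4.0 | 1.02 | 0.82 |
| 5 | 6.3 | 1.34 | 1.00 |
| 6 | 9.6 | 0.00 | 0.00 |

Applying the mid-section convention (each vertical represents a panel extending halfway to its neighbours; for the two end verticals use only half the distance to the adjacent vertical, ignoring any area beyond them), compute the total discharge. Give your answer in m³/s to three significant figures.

w_2 = (1.9 − 0.0)/2 = 0.95 m; q_2 = 0.78 × 0.78 × 0.95 = 0.5780 m³/s
w_3 = (4.0 − 1.3)/2 = 1.35 m; q_3 = 0.94 × 0.98 × 1.35 = 1.244 m³/s
w_4 = (6.3 − 1.9)/2 = 2.2 m; q_4 = 0.82 × 1.02 × 2.2 = 1.840 m³/s
w_5 = (9.6 − 4.0)/2 = 2.8 m; q_5 = 1.00 × 1.34 × 2.8 = 3.752 m³/s
Stations 1, 6 contribute zero (depth or velocity is 0).
Q = Σ qᵢ = 7.414 m³/s

7.41 m³/s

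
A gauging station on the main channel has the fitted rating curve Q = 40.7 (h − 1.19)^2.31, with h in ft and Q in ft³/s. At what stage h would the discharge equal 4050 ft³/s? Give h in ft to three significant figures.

8.52 ft

h − h₀ = (Q/C)^(1/b) = (4050/40.7)^(1/2.31) = 7.326 ft
h = 1.19 + 7.326 = 8.516 ft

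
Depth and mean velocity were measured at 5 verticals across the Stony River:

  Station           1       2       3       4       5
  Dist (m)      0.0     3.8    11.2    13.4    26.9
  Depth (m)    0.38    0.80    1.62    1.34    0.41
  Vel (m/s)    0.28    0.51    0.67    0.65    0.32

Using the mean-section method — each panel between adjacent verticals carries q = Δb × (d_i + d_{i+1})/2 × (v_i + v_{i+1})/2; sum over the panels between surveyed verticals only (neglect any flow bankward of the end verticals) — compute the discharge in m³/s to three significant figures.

Panel 1-2: Δb = 3.8 m, d̄ = (0.38+0.80)/2 = 0.59, v̄ = (0.28+0.51)/2 = 0.395 → q = 3.8×0.59×0.395 = 0.8856 m³/s
Panel 2-3: Δb = 7.4 m, d̄ = (0.80+1.62)/2 = 1.21, v̄ = (0.51+0.67)/2 = 0.59 → q = 7.4×1.21×0.59 = 5.283 m³/s
Panel 3-4: Δb = 2.2 m, d̄ = (1.62+1.34)/2 = 1.48, v̄ = (0.67+0.65)/2 = 0.66 → q = 2.2×1.48×0.66 = 2.149 m³/s
Panel 4-5: Δb = 13.5 m, d̄ = (1.34+0.41)/2 = 0.875, v̄ = (0.65+0.32)/2 = 0.485 → q = 13.5×0.875×0.485 = 5.729 m³/s
Q = Σ q = 14.05 m³/s

14.0 m³/s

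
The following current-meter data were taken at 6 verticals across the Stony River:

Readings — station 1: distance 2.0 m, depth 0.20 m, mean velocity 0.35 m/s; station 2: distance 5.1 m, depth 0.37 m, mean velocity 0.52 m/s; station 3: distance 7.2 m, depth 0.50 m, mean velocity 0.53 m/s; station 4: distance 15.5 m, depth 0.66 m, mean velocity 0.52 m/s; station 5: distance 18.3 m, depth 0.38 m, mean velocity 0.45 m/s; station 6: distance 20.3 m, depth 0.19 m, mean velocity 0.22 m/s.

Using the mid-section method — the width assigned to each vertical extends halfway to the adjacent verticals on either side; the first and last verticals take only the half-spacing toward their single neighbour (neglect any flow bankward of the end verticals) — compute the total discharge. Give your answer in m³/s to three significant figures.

4.34 m³/s

w_1 = (5.1 − 2.0)/2 = 1.55 m; q_1 = 0.35 × 0.20 × 1.55 = 0.1085 m³/s
w_2 = (7.2 − 2.0)/2 = 2.6 m; q_2 = 0.52 × 0.37 × 2.6 = 0.5002 m³/s
w_3 = (15.5 − 5.1)/2 = 5.2 m; q_3 = 0.53 × 0.50 × 5.2 = 1.378 m³/s
w_4 = (18.3 − 7.2)/2 = 5.55 m; q_4 = 0.52 × 0.66 × 5.55 = 1.905 m³/s
w_5 = (20.3 − 15.5)/2 = 2.4 m; q_5 = 0.45 × 0.38 × 2.4 = 0.4104 m³/s
w_6 = (20.3 − 18.3)/2 = 1 m; q_6 = 0.22 × 0.19 × 1 = 0.04180 m³/s
Q = Σ qᵢ = 4.344 m³/s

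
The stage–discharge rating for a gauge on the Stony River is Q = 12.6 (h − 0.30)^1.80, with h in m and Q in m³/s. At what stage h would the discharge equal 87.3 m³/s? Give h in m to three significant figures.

3.23 m

h − h₀ = (Q/C)^(1/b) = (87.3/12.6)^(1/1.80) = 2.931 m
h = 0.30 + 2.931 = 3.231 m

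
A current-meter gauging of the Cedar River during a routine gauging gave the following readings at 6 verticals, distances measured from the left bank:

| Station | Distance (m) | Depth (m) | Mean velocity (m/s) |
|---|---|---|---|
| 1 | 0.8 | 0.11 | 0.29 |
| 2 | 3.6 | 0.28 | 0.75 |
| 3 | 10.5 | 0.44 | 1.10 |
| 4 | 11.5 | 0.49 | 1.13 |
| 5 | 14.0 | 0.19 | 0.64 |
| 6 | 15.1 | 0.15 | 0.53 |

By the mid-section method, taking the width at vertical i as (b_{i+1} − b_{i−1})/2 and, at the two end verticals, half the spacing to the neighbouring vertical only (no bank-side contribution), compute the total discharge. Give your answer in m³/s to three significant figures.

4.21 m³/s

w_1 = (3.6 − 0.8)/2 = 1.4 m; q_1 = 0.29 × 0.11 × 1.4 = 0.04466 m³/s
w_2 = (10.5 − 0.8)/2 = 4.85 m; q_2 = 0.75 × 0.28 × 4.85 = 1.019 m³/s
w_3 = (11.5 − 3.6)/2 = 3.95 m; q_3 = 1.10 × 0.44 × 3.95 = 1.912 m³/s
w_4 = (14.0 − 10.5)/2 = 1.75 m; q_4 = 1.13 × 0.49 × 1.75 = 0.9690 m³/s
w_5 = (15.1 − 11.5)/2 = 1.8 m; q_5 = 0.64 × 0.19 × 1.8 = 0.2189 m³/s
w_6 = (15.1 − 14.0)/2 = 0.55 m; q_6 = 0.53 × 0.15 × 0.55 = 0.04373 m³/s
Q = Σ qᵢ = 4.207 m³/s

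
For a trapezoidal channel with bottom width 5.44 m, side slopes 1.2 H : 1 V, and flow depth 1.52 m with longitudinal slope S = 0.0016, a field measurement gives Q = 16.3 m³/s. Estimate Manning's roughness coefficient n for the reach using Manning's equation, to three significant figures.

A = (b + z·y)·y = (5.44 + 1.2×1.52)×1.52 = 11.04 m²
P = b + 2y√(1+z²) = 5.44 + 2×1.52×√(1+1.2²) = 10.19 m
R = A/P = 11.04/10.19 = 1.084 m
n = (1/Q)·A·R^(2/3)·S^(1/2) = (1/16.3) × 11.04 × 1.055 × 0.04000 = 0.02859

0.0286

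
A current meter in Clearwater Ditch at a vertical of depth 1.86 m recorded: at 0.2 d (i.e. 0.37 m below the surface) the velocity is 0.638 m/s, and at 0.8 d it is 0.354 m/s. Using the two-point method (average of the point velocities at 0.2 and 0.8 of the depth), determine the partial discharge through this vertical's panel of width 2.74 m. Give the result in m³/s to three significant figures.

v̄ = (0.638 + 0.354) / 2 = 0.4960 m/s
q = v̄ × d × w = 0.4960 × 1.86 × 2.74 = 2.528 m³/s

2.53 m³/s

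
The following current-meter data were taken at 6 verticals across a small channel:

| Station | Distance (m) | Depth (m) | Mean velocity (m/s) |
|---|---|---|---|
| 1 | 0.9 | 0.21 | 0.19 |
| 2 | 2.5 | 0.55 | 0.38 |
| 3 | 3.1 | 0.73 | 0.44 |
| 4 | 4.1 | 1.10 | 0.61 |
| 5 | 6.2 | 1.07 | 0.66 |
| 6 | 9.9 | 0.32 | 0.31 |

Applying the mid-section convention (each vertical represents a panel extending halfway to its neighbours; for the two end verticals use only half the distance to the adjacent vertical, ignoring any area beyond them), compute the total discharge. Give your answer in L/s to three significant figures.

3790 L/s

w_1 = (2.5 − 0.9)/2 = 0.8 m; q_1 = 0.19 × 0.21 × 0.8 = 0.03192 m³/s
w_2 = (3.1 − 0.9)/2 = 1.1 m; q_2 = 0.38 × 0.55 × 1.1 = 0.2299 m³/s
w_3 = (4.1 − 2.5)/2 = 0.8 m; q_3 = 0.44 × 0.73 × 0.8 = 0.2570 m³/s
w_4 = (6.2 − 3.1)/2 = 1.55 m; q_4 = 0.61 × 1.10 × 1.55 = 1.040 m³/s
w_5 = (9.9 − 4.1)/2 = 2.9 m; q_5 = 0.66 × 1.07 × 2.9 = 2.048 m³/s
w_6 = (9.9 − 6.2)/2 = 1.85 m; q_6 = 0.31 × 0.32 × 1.85 = 0.1835 m³/s
Q = Σ qᵢ = 3.790 m³/s
= 3.790 × 1000 = 3790 L/s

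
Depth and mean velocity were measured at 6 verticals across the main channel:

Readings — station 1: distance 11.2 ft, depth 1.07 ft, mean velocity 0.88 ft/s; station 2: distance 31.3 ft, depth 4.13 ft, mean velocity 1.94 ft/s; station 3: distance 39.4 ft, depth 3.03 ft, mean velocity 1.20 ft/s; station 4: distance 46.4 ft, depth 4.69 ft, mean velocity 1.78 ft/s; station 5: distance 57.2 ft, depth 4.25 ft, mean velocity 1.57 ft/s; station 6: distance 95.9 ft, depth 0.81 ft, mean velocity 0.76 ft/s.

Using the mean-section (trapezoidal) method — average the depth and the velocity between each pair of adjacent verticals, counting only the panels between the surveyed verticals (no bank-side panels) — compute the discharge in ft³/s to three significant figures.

354 ft³/s

Panel 1-2: Δb = 20.1 ft, d̄ = (1.07+4.13)/2 = 2.6, v̄ = (0.88+1.94)/2 = 1.41 → q = 20.1×2.6×1.41 = 73.69 ft³/s
Panel 2-3: Δb = 8.1 ft, d̄ = (4.13+3.03)/2 = 3.58, v̄ = (1.94+1.20)/2 = 1.57 → q = 8.1×3.58×1.57 = 45.53 ft³/s
Panel 3-4: Δb = 7 ft, d̄ = (3.03+4.69)/2 = 3.86, v̄ = (1.20+1.78)/2 = 1.49 → q = 7×3.86×1.49 = 40.26 ft³/s
Panel 4-5: Δb = 10.8 ft, d̄ = (4.69+4.25)/2 = 4.47, v̄ = (1.78+1.57)/2 = 1.675 → q = 10.8×4.47×1.675 = 80.86 ft³/s
Panel 5-6: Δb = 38.7 ft, d̄ = (4.25+0.81)/2 = 2.53, v̄ = (1.57+0.76)/2 = 1.165 → q = 38.7×2.53×1.165 = 114.1 ft³/s
Q = Σ q = 354.4 ft³/s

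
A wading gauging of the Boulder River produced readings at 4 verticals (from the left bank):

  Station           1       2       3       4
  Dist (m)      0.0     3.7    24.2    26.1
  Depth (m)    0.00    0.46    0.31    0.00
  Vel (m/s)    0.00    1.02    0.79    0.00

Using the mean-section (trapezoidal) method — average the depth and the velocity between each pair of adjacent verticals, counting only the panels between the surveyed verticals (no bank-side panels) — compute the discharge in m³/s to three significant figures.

7.69 m³/s

Panel 1-2: Δb = 3.7 m, d̄ = (0.00+0.46)/2 = 0.23, v̄ = (0.00+1.02)/2 = 0.51 → q = 3.7×0.23×0.51 = 0.4340 m³/s
Panel 2-3: Δb = 20.5 m, d̄ = (0.46+0.31)/2 = 0.385, v̄ = (1.02+0.79)/2 = 0.905 → q = 20.5×0.385×0.905 = 7.143 m³/s
Panel 3-4: Δb = 1.9 m, d̄ = (0.31+0.00)/2 = 0.155, v̄ = (0.79+0.00)/2 = 0.395 → q = 1.9×0.155×0.395 = 0.1163 m³/s
Q = Σ q = 7.693 m³/s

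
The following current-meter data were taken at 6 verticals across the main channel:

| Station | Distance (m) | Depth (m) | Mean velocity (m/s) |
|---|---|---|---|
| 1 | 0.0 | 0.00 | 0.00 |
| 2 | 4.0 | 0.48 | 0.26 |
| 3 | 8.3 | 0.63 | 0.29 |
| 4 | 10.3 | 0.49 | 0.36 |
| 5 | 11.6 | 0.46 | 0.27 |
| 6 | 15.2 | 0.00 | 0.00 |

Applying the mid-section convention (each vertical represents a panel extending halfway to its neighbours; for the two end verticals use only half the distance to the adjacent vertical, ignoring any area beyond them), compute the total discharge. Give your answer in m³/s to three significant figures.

w_2 = (8.3 − 0.0)/2 = 4.15 m; q_2 = 0.26 × 0.48 × 4.15 = 0.5179 m³/s
w_3 = (10.3 − 4.0)/2 = 3.15 m; q_3 = 0.29 × 0.63 × 3.15 = 0.5755 m³/s
w_4 = (11.6 − 8.3)/2 = 1.65 m; q_4 = 0.36 × 0.49 × 1.65 = 0.2911 m³/s
w_5 = (15.2 − 10.3)/2 = 2.45 m; q_5 = 0.27 × 0.46 × 2.45 = 0.3043 m³/s
Stations 1, 6 contribute zero (depth or velocity is 0).
Q = Σ qᵢ = 1.689 m³/s

1.69 m³/s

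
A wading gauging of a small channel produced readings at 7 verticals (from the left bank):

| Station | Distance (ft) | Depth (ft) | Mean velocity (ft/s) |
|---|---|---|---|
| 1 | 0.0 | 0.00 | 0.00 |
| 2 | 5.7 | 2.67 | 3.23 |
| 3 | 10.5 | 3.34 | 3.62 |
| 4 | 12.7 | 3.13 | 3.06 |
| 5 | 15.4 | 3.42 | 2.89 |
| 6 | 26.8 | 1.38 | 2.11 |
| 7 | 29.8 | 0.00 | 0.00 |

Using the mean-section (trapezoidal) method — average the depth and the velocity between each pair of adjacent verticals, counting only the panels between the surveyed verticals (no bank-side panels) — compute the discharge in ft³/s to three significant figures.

182 ft³/s

Panel 1-2: Δb = 5.7 ft, d̄ = (0.00+2.67)/2 = 1.335, v̄ = (0.00+3.23)/2 = 1.615 → q = 5.7×1.335×1.615 = 12.29 ft³/s
Panel 2-3: Δb = 4.8 ft, d̄ = (2.67+3.34)/2 = 3.005, v̄ = (3.23+3.62)/2 = 3.425 → q = 4.8×3.005×3.425 = 49.40 ft³/s
Panel 3-4: Δb = 2.2 ft, d̄ = (3.34+3.13)/2 = 3.235, v̄ = (3.62+3.06)/2 = 3.34 → q = 2.2×3.235×3.34 = 23.77 ft³/s
Panel 4-5: Δb = 2.7 ft, d̄ = (3.13+3.42)/2 = 3.275, v̄ = (3.06+2.89)/2 = 2.975 → q = 2.7×3.275×2.975 = 26.31 ft³/s
Panel 5-6: Δb = 11.4 ft, d̄ = (3.42+1.38)/2 = 2.4, v̄ = (2.89+2.11)/2 = 2.5 → q = 11.4×2.4×2.5 = 68.40 ft³/s
Panel 6-7: Δb = 3 ft, d̄ = (1.38+0.00)/2 = 0.69, v̄ = (2.11+0.00)/2 = 1.055 → q = 3×0.69×1.055 = 2.184 ft³/s
Q = Σ q = 182.4 ft³/s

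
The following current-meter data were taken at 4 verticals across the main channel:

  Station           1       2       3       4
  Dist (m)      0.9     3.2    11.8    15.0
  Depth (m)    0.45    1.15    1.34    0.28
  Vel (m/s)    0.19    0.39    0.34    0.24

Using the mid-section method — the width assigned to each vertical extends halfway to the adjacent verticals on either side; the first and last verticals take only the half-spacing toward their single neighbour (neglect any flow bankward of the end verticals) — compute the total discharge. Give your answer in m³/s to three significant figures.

w_1 = (3.2 − 0.9)/2 = 1.15 m; q_1 = 0.19 × 0.45 × 1.15 = 0.09833 m³/s
w_2 = (11.8 − 0.9)/2 = 5.45 m; q_2 = 0.39 × 1.15 × 5.45 = 2.444 m³/s
w_3 = (15.0 − 3.2)/2 = 5.9 m; q_3 = 0.34 × 1.34 × 5.9 = 2.688 m³/s
w_4 = (15.0 − 11.8)/2 = 1.6 m; q_4 = 0.24 × 0.28 × 1.6 = 0.1075 m³/s
Q = Σ qᵢ = 5.338 m³/s

5.34 m³/s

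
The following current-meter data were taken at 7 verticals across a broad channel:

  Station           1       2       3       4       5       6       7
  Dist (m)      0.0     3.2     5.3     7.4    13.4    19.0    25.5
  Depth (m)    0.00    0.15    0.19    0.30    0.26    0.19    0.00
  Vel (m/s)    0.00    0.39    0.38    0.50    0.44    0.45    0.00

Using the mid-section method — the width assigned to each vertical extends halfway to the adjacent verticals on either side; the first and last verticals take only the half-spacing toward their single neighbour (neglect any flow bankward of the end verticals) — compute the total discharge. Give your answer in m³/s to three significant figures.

w_2 = (5.3 − 0.0)/2 = 2.65 m; q_2 = 0.39 × 0.15 × 2.65 = 0.1550 m³/s
w_3 = (7.4 − 3.2)/2 = 2.1 m; q_3 = 0.38 × 0.19 × 2.1 = 0.1516 m³/s
w_4 = (13.4 − 5.3)/2 = 4.05 m; q_4 = 0.50 × 0.30 × 4.05 = 0.6075 m³/s
w_5 = (19.0 − 7.4)/2 = 5.8 m; q_5 = 0.44 × 0.26 × 5.8 = 0.6635 m³/s
w_6 = (25.5 − 13.4)/2 = 6.05 m; q_6 = 0.45 × 0.19 × 6.05 = 0.5173 m³/s
Stations 1, 7 contribute zero (depth or velocity is 0).
Q = Σ qᵢ = 2.095 m³/s

2.09 m³/s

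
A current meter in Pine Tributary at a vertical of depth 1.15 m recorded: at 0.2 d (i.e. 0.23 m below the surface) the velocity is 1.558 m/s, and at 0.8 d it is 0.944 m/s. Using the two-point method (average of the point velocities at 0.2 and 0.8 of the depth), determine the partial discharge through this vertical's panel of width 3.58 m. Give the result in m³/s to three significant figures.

5.15 m³/s

v̄ = (1.558 + 0.944) / 2 = 1.251 m/s
q = v̄ × d × w = 1.251 × 1.15 × 3.58 = 5.150 m³/s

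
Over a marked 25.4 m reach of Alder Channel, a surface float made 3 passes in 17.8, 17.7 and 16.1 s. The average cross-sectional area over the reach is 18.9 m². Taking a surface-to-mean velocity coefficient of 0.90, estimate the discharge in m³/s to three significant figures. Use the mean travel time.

t̄ = (17.8 + 17.7 + 16.1) / 3 = 17.2 s
v_surface = L / t̄ = 25.4 / 17.2 = 1.477 m/s
v_mean = 0.90 × 1.477 = 1.329 m/s
Q = A × v_mean = 18.9 × 1.329 = 25.12 m³/s

25.1 m³/s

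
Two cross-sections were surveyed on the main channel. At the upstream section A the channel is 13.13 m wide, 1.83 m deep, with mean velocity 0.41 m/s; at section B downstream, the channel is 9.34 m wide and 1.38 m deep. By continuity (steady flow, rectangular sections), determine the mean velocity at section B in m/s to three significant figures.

Q = A₁V₁ = (13.13×1.83) × 0.41 = 9.851 m³/s
A₂ = 9.34 × 1.38 = 12.89 m²
V₂ = Q/A₂ = 9.851/12.89 = 0.7643 m/s

0.764 m/s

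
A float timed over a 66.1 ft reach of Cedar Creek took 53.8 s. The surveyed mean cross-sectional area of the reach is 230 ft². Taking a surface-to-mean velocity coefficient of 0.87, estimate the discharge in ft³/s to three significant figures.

v_surface = L / t̄ = 66.1 / 53.8 = 1.229 ft/s
v_mean = 0.87 × 1.229 = 1.069 ft/s
Q = A × v_mean = 230 × 1.069 = 245.8 ft³/s

246 ft³/s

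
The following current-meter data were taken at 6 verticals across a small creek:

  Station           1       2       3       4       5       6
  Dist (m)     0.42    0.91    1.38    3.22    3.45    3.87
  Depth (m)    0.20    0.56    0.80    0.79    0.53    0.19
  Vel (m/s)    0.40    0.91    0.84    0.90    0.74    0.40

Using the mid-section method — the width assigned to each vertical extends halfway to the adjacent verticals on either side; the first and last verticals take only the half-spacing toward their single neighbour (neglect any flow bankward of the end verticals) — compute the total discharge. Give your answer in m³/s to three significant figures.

w_1 = (0.91 − 0.42)/2 = 0.245 m; q_1 = 0.40 × 0.20 × 0.245 = 0.01960 m³/s
w_2 = (1.38 − 0.42)/2 = 0.48 m; q_2 = 0.91 × 0.56 × 0.48 = 0.2446 m³/s
w_3 = (3.22 − 0.91)/2 = 1.155 m; q_3 = 0.84 × 0.80 × 1.155 = 0.7762 m³/s
w_4 = (3.45 − 1.38)/2 = 1.035 m; q_4 = 0.90 × 0.79 × 1.035 = 0.7359 m³/s
w_5 = (3.87 − 3.22)/2 = 0.325 m; q_5 = 0.74 × 0.53 × 0.325 = 0.1275 m³/s
w_6 = (3.87 − 3.45)/2 = 0.21 m; q_6 = 0.40 × 0.19 × 0.21 = 0.01596 m³/s
Q = Σ qᵢ = 1.920 m³/s

1.92 m³/s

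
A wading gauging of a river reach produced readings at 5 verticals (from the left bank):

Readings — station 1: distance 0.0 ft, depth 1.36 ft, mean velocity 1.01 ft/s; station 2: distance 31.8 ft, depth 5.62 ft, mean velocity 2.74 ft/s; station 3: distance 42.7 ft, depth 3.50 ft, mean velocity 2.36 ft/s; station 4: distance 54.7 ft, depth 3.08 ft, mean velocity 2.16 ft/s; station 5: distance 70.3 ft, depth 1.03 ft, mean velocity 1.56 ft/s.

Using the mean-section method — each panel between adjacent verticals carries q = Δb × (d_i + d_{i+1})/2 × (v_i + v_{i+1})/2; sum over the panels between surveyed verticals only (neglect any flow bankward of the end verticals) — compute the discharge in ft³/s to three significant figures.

Panel 1-2: Δb = 31.8 ft, d̄ = (1.36+5.62)/2 = 3.49, v̄ = (1.01+2.74)/2 = 1.875 → q = 31.8×3.49×1.875 = 208.1 ft³/s
Panel 2-3: Δb = 10.9 ft, d̄ = (5.62+3.50)/2 = 4.56, v̄ = (2.74+2.36)/2 = 2.55 → q = 10.9×4.56×2.55 = 126.7 ft³/s
Panel 3-4: Δb = 12 ft, d̄ = (3.50+3.08)/2 = 3.29, v̄ = (2.36+2.16)/2 = 2.26 → q = 12×3.29×2.26 = 89.22 ft³/s
Panel 4-5: Δb = 15.6 ft, d̄ = (3.08+1.03)/2 = 2.055, v̄ = (2.16+1.56)/2 = 1.86 → q = 15.6×2.055×1.86 = 59.63 ft³/s
Q = Σ q = 483.7 ft³/s

484 ft³/s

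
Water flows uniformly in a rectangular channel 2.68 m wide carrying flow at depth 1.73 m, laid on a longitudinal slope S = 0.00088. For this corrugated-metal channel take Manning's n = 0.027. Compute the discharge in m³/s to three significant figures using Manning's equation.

A = b·y = 2.68 × 1.73 = 4.636 m²
P = b + 2y = 2.68 + 2×1.73 = 6.140 m
R = A/P = 4.636/6.140 = 0.7551 m
Q = (1/n)·A·R^(2/3)·S^(1/2) = (1/0.027) × 4.636 × 0.7551^(2/3) × 0.00088^(1/2) = 4.224 m³/s

4.22 m³/s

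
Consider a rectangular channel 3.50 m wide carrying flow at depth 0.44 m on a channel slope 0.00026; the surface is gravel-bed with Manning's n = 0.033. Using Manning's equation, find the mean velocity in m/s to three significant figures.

A = b·y = 3.50 × 0.44 = 1.540 m²
P = b + 2y = 3.50 + 2×0.44 = 4.380 m
R = A/P = 1.540/4.380 = 0.3516 m
Q = (1/n)·A·R^(2/3)·S^(1/2) = (1/0.033) × 1.540 × 0.3516^(2/3) × 0.00026^(1/2) = 0.3749 m³/s
V = Q/A = 0.3749/1.540 = 0.2434 m/s

0.243 m/s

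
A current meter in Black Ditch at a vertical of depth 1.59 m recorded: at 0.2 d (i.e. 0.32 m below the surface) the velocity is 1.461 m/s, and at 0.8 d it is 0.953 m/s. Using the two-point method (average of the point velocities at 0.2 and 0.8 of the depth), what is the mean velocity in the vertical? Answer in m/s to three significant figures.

v̄ = (1.461 + 0.953) / 2 = 1.207 m/s

1.21 m/s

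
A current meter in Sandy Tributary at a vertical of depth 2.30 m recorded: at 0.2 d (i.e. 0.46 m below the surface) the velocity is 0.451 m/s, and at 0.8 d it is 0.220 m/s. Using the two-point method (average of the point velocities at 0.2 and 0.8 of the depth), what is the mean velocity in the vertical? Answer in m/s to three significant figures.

v̄ = (0.451 + 0.220) / 2 = 0.3355 m/s

0.336 m/s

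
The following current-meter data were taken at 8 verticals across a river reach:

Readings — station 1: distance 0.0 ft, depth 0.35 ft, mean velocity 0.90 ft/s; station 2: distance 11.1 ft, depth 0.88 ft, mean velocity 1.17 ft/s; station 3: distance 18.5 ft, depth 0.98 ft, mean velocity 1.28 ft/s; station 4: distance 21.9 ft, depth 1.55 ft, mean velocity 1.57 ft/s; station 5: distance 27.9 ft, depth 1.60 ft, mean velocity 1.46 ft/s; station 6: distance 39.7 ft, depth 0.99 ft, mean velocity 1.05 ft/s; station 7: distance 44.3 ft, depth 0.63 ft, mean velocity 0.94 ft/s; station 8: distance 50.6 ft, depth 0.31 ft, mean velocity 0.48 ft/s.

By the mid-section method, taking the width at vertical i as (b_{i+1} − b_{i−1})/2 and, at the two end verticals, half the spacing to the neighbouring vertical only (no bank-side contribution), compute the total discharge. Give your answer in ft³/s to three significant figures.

62.5 ft³/s

w_1 = (11.1 − 0.0)/2 = 5.55 ft; q_1 = 0.90 × 0.35 × 5.55 = 1.748 ft³/s
w_2 = (18.5 − 0.0)/2 = 9.25 ft; q_2 = 1.17 × 0.88 × 9.25 = 9.524 ft³/s
w_3 = (21.9 − 11.1)/2 = 5.4 ft; q_3 = 1.28 × 0.98 × 5.4 = 6.774 ft³/s
w_4 = (27.9 − 18.5)/2 = 4.7 ft; q_4 = 1.57 × 1.55 × 4.7 = 11.44 ft³/s
w_5 = (39.7 − 21.9)/2 = 8.9 ft; q_5 = 1.46 × 1.60 × 8.9 = 20.79 ft³/s
w_6 = (44.3 − 27.9)/2 = 8.2 ft; q_6 = 1.05 × 0.99 × 8.2 = 8.524 ft³/s
w_7 = (50.6 − 39.7)/2 = 5.45 ft; q_7 = 0.94 × 0.63 × 5.45 = 3.227 ft³/s
w_8 = (50.6 − 44.3)/2 = 3.15 ft; q_8 = 0.48 × 0.31 × 3.15 = 0.4687 ft³/s
Q = Σ qᵢ = 62.49 ft³/s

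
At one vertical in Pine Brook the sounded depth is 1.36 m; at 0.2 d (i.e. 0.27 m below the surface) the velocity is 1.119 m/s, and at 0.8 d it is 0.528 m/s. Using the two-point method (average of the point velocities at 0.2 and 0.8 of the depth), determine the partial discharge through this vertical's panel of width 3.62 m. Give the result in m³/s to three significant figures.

4.05 m³/s

v̄ = (1.119 + 0.528) / 2 = 0.8235 m/s
q = v̄ × d × w = 0.8235 × 1.36 × 3.62 = 4.054 m³/s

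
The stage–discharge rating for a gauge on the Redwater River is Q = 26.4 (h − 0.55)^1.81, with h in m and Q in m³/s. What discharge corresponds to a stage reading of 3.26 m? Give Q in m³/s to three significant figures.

160 m³/s

Q = 26.4 × (3.26 − 0.55)^1.81 = 26.4 × 2.71^1.81 = 160.4 m³/s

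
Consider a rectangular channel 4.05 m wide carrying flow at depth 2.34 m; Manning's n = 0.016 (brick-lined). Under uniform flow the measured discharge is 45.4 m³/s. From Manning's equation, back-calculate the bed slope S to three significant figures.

0.00527

A = b·y = 4.05 × 2.34 = 9.477 m²
P = b + 2y = 4.05 + 2×2.34 = 8.730 m
R = A/P = 9.477/8.730 = 1.086 m
S = (Q·n / (1·A·R^(2/3)))² = (45.4×0.016 / (1×9.477×1.056))² = 0.005266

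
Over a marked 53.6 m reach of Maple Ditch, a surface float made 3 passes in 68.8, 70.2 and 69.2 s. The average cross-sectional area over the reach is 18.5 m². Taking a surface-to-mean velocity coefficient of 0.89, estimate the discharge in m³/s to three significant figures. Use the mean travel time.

t̄ = (68.8 + 70.2 + 69.2) / 3 = 69.4 s
v_surface = L / t̄ = 53.6 / 69.4 = 0.7723 m/s
v_mean = 0.89 × 0.7723 = 0.6874 m/s
Q = A × v_mean = 18.5 × 0.6874 = 12.72 m³/s

12.7 m³/s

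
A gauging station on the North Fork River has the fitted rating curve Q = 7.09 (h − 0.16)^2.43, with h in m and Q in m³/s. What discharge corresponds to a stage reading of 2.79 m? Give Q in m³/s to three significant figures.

Q = 7.09 × (2.79 − 0.16)^2.43 = 7.09 × 2.63^2.43 = 74.33 m³/s

74.3 m³/s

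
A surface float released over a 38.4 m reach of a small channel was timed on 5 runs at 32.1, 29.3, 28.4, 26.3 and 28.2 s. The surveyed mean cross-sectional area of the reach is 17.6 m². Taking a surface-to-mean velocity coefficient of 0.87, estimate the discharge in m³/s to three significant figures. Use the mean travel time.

t̄ = (32.1 + 29.3 + 28.4 + 26.3 + 28.2) / 5 = 28.86 s
v_surface = L / t̄ = 38.4 / 28.86 = 1.331 m/s
v_mean = 0.87 × 1.331 = 1.158 m/s
Q = A × v_mean = 17.6 × 1.158 = 20.37 m³/s

20.4 m³/s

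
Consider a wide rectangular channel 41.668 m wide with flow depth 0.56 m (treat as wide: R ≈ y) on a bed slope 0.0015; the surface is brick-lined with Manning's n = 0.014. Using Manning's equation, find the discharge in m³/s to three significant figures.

43.9 m³/s

A = b·y = 41.668 × 0.56 = 23.33 m²
Wide channel: R ≈ y = 0.56 m
Q = (1/n)·A·R^(2/3)·S^(1/2) = (1/0.014) × 23.33 × 0.5600^(2/3) × 0.0015^(1/2) = 43.86 m³/s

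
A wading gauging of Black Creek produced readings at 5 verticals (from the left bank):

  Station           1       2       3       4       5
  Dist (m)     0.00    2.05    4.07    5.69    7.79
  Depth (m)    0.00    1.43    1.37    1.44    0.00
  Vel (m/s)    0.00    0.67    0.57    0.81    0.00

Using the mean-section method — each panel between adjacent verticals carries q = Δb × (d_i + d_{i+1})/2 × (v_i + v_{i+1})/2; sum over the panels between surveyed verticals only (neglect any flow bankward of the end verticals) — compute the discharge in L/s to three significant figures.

4430 L/s

Panel 1-2: Δb = 2.05 m, d̄ = (0.00+1.43)/2 = 0.715, v̄ = (0.00+0.67)/2 = 0.335 → q = 2.05×0.715×0.335 = 0.4910 m³/s
Panel 2-3: Δb = 2.02 m, d̄ = (1.43+1.37)/2 = 1.4, v̄ = (0.67+0.57)/2 = 0.62 → q = 2.02×1.4×0.62 = 1.753 m³/s
Panel 3-4: Δb = 1.62 m, d̄ = (1.37+1.44)/2 = 1.405, v̄ = (0.57+0.81)/2 = 0.69 → q = 1.62×1.405×0.69 = 1.571 m³/s
Panel 4-5: Δb = 2.1 m, d̄ = (1.44+0.00)/2 = 0.72, v̄ = (0.81+0.00)/2 = 0.405 → q = 2.1×0.72×0.405 = 0.6124 m³/s
Q = Σ q = 4.427 m³/s
= 4.427 × 1000 = 4427 L/s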